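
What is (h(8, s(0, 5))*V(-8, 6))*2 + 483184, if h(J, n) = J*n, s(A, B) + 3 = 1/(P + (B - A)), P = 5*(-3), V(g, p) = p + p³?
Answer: 2360864/5 ≈ 4.7217e+5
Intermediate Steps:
P = -15
s(A, B) = -3 + 1/(-15 + B - A) (s(A, B) = -3 + 1/(-15 + (B - A)) = -3 + 1/(-15 + B - A))
(h(8, s(0, 5))*V(-8, 6))*2 + 483184 = ((8*((-46 - 3*0 + 3*5)/(15 + 0 - 1*5)))*(6 + 6³))*2 + 483184 = ((8*((-46 + 0 + 15)/(15 + 0 - 5)))*(6 + 216))*2 + 483184 = ((8*(-31/10))*222)*2 + 483184 = -124/5*222*2 + 483184 = -27528/5*2 + 483184 = -55056/5 + 483184 = 2360864/5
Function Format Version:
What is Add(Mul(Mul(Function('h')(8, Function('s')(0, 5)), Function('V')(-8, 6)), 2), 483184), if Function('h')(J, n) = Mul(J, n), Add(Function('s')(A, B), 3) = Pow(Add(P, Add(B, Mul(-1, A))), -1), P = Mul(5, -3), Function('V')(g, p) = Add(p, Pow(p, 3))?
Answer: Rational(2360864, 5) ≈ 4.7217e+5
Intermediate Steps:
P = -15
Function('s')(A, B) = Add(-3, Pow(Add(-15, B, Mul(-1, A)), -1)) (Function('s')(A, B) = Add(-3, Pow(Add(-15, Add(B, Mul(-1, A))), -1)) = Add(-3, Pow(Add(-15, B, Mul(-1, A)), -1)))
Add(Mul(Mul(Function('h')(8, Function('s')(0, 5)), Function('V')(-8, 6)), 2), 483184) = Add(Mul(Mul(Mul(8, Mul(Pow(Add(15, 0, Mul(-1, 5)), -1), Add(-46, Mul(-3, 0), Mul(3, 5)))), Add(6, Pow(6, 3))), 2), 483184) = Add(Mul(Mul(Mul(8, Mul(Pow(Add(15, 0, -5), -1), Add(-46, 0, 15))), Add(6, 216)), 2), 483184) = Add(Mul(Mul(Mul(8, Mul(Pow(10, -1), -31)), 222), 2), 483184) = Add(Mul(Mul(Mul(8, Mul(Rational(1, 10), -31)), 222), 2), 483184) = Add(Mul(Mul(Mul(8, Rational(-31, 10)), 222), 2), 483184) = Add(Mul(Mul(Rational(-124, 5), 222), 2), 483184) = Add(Mul(Rational(-27528, 5), 2), 483184) = Add(Rational(-55056, 5), 483184) = Rational(2360864, 5)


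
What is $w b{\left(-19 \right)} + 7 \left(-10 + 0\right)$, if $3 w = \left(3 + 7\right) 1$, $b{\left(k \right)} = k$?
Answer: $- \frac{400}{3} \approx -133.33$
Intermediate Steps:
$w = \frac{10}{3}$ ($w = \frac{\left(3 + 7\right) 1}{3} = \frac{10 \cdot 1}{3} = \frac{1}{3} \cdot 10 = \frac{10}{3} \approx 3.3333$)
$w b{\left(-19 \right)} + 7 \left(-10 + 0\right) = \frac{10}{3} \left(-19\right) + 7 \left(-10 + 0\right) = - \frac{190}{3} + 7 \left(-10\right) = - \frac{190}{3} - 70 = - \frac{400}{3}$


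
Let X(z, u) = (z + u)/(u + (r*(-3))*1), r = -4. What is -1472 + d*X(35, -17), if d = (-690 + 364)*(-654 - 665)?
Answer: -7747252/5 ≈ -1.5495e+6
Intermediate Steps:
X(z, u) = (u + z)/(12 + u) (X(z, u) = (z + u)/(u - 4*(-3)*1) = (u + z)/(u + 12*1) = (u + z)/(u + 12) = (u + z)/(12 + u))
d = 429994 (d = -326*(-1319) = 429994)
-1472 + d*X(35, -17) = -1472 + 429994*((-17 + 35)/(12 - 17)) = -1472 + 429994*(18/(-5)) = -1472 + 429994*(-1/5*18) = -1472 + 429994*(-18/5) = -1472 - 7739892/5 = -7747252/5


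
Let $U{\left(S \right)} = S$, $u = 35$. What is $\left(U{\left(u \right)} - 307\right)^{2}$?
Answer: $73984$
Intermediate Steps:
$\left(U{\left(u \right)} - 307\right)^{2} = \left(35 - 307\right)^{2} = \left(-272\right)^{2} = 73984$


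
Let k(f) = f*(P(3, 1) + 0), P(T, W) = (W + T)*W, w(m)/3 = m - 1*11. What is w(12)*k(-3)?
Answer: -36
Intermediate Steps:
w(m) = -33 + 3*m (w(m) = 3*(m - 1*11) = 3*(m - 11) = 3*(-11 + m) = -33 + 3*m)
P(T, W) = W*(T + W) (P(T, W) = (T + W)*W = W*(T + W))
k(f) = 4*f (k(f) = f*(1*(3 + 1) + 0) = f*(1*4 + 0) = f*(4 + 0) = f*4 = 4*f)
w(12)*k(-3) = (-33 + 3*12)*(4*(-3)) = (-33 + 36)*(-12) = 3*(-12) = -36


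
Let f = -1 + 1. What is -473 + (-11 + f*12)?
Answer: -484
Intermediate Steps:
f = 0
-473 + (-11 + f*12) = -473 + (-11 + 0*12) = -473 + (-11 + 0) = -473 - 11 = -484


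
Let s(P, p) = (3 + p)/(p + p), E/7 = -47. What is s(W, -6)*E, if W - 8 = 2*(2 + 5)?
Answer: -329/4 ≈ -82.250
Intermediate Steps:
W = 22 (W = 8 + 2*(2 + 5) = 8 + 2*7 = 8 + 14 = 22)
E = -329 (E = 7*(-47) = -329)
s(P, p) = (3 + p)/(2*p) (s(P, p) = (3 + p)/((2*p)) = (3 + p)*(1/(2*p)) = (3 + p)/(2*p))
s(W, -6)*E = ((½)*(3 - 6)/(-6))*(-329) = ((½)*(-⅙)*(-3))*(-329) = (¼)*(-329) = -329/4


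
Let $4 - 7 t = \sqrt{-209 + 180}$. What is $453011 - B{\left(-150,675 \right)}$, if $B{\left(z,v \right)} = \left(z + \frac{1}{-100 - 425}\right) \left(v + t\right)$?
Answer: $\frac{2037228904}{3675} - \frac{78751 i \sqrt{29}}{3675} \approx 5.5435 \cdot 10^{5} - 115.4 i$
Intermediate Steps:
$t = \frac{4}{7} - \frac{i \sqrt{29}}{7}$ ($t = \frac{4}{7} - \frac{\sqrt{-209 + 180}}{7} = \frac{4}{7} - \frac{\sqrt{-29}}{7} = \frac{4}{7} - \frac{i \sqrt{29}}{7} \approx 0.57143 - 0.76931 i$)
$B{\left(z,v \right)} = \left(- \frac{1}{525} + z\right) \left(\frac{4}{7} + v - \frac{i \sqrt{29}}{7}\right)$ ($B{\left(z,v \right)} = \left(z + \frac{1}{-100 - 425}\right) \left(v + \left(\frac{4}{7} - \frac{i \sqrt{29}}{7}\right)\right) = \left(z + \frac{1}{-525}\right) \left(\frac{4}{7} + v - \frac{i \sqrt{29}}{7}\right) = \left(z - \frac{1}{525}\right) \left(\frac{4}{7} + v - \frac{i \sqrt{29}}{7}\right) = \left(- \frac{1}{525} + z\right) \left(\frac{4}{7} + v - \frac{i \sqrt{29}}{7}\right)$)
$453011 - B{\left(-150,675 \right)} = 453011 - \left(- \frac{4}{3675} - \frac{9}{7} + 675 \left(-150\right) + \frac{1}{7} \left(-150\right) \left(4 - i \sqrt{29}\right) + \frac{i \sqrt{29}}{3675}\right) = 453011 - \left(- \frac{4}{3675} - \frac{9}{7} - 101250 - \left(\frac{600}{7} - \frac{150 i \sqrt{29}}{7}\right) + \frac{i \sqrt{29}}{3675}\right) = 453011 - \left(- \frac{372413479}{3675} + \frac{78751 i \sqrt{29}}{3675}\right) = 453011 + \left(\frac{372413479}{3675} - \frac{78751 i \sqrt{29}}{3675}\right) = \frac{2037228904}{3675} - \frac{78751 i \sqrt{29}}{3675}$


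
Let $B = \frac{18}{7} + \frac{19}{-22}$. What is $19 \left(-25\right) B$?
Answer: $- \frac{124925}{154} \approx -811.2$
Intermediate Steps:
$B = \frac{263}{154}$ ($B = 18 \cdot \frac{1}{7} + 19 \left(- \frac{1}{22}\right) = \frac{18}{7} - \frac{19}{22} = \frac{263}{154} \approx 1.7078$)
$19 \left(-25\right) B = 19 \left(-25\right) \frac{263}{154} = \left(-475\right) \frac{263}{154} = - \frac{124925}{154}$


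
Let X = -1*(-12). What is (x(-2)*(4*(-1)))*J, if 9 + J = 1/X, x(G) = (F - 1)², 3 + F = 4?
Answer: 0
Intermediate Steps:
X = 12
F = 1 (F = -3 + 4 = 1)
x(G) = 0 (x(G) = (1 - 1)² = 0² = 0)
J = -107/12 (J = -9 + 1/12 = -107/12 ≈ -8.9167)
(x(-2)*(4*(-1)))*J = (0*(4*(-1)))*(-107/12) = (0*(-4))*(-107/12) = 0*(-107/12) = 0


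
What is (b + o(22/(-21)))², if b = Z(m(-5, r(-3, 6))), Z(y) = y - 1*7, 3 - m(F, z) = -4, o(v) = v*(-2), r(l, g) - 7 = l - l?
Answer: 1936/441 ≈ 4.3900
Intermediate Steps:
r(l, g) = 7 (r(l, g) = 7 + (l - l) = 7 + 0 = 7)
o(v) = -2*v
m(F, z) = 7 (m(F, z) = 3 - 1*(-4) = 3 + 4 = 7)
Z(y) = -7 + y (Z(y) = y - 7 = -7 + y)
b = 0 (b = -7 + 7 = 0)
(b + o(22/(-21)))² = (0 - 44/(-21))² = (0 - 44*(-1)/21)² = (0 - 2*(-22/21))² = (0 + 44/21)² = (44/21)² = 1936/441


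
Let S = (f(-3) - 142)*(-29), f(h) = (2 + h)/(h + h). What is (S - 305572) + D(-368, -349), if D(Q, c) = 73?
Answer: -1808315/6 ≈ -3.0139e+5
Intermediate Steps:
f(h) = (2 + h)/(2*h) (f(h) = (2 + h)/((2*h)) = (2 + h)*(1/(2*h)) = (2 + h)/(2*h))
S = 24679/6 (S = ((½)*(2 - 3)/(-3) - 142)*(-29) = ((½)*(-⅓)*(-1) - 142)*(-29) = (⅙ - 142)*(-29) = -851/6*(-29) = 24679/6 ≈ 4113.2)
(S - 305572) + D(-368, -349) = (24679/6 - 305572) + 73 = -1808753/6 + 73 = -1808315/6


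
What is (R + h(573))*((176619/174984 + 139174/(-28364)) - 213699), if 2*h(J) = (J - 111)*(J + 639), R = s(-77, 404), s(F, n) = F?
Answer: -3534207802112871345/59086264 ≈ -5.9814e+10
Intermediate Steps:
R = -77
h(J) = (-111 + J)*(639 + J)/2 (h(J) = ((J - 111)*(J + 639))/2 = ((-111 + J)*(639 + J))/2 = (-111 + J)*(639 + J)/2)
(R + h(573))*((176619/174984 + 139174/(-28364)) - 213699) = (-77 + (-70929/2 + (1/2)*573**2 + 264*573))*((176619/174984 + 139174/(-28364)) - 213699) = (-77 + (-70929/2 + (1/2)*328329 + 151272))*((176619*(1/174984) + 139174*(-1/28364)) - 213699) = (-77 + (-70929/2 + 328329/2 + 151272))*((58873/58328 - 9941/2026) - 213699) = (-77 + 279972)*(-230280975/59086264 - 213699) = 279895*(-12626905811511/59086264) = -3534207802112871345/59086264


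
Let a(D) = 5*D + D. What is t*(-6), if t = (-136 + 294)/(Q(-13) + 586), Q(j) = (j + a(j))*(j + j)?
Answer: -79/246 ≈ -0.32114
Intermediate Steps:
a(D) = 6*D
Q(j) = 14*j² (Q(j) = (j + 6*j)*(j + j) = (7*j)*(2*j) = 14*j²)
t = 79/1476 (t = (-136 + 294)/(14*(-13)² + 586) = 158/(14*169 + 586) = 158/(2366 + 586) = 158/2952 = 158*(1/2952) = 79/1476 ≈ 0.053523)
t*(-6) = (79/1476)*(-6) = -79/246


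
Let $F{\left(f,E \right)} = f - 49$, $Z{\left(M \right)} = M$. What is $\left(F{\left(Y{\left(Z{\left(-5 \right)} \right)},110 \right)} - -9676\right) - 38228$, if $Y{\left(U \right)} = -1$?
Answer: $-28602$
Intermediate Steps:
$F{\left(f,E \right)} = -49 + f$ ($F{\left(f,E \right)} = f - 49 = -49 + f$)
$\left(F{\left(Y{\left(Z{\left(-5 \right)} \right)},110 \right)} - -9676\right) - 38228 = \left(\left(-49 - 1\right) - -9676\right) - 38228 = \left(-50 + 9676\right) - 38228 = 9626 - 38228 = -28602$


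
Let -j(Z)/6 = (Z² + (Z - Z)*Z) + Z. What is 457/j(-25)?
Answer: -457/3600 ≈ -0.12694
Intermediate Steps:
j(Z) = -6*Z - 6*Z² (j(Z) = -6*((Z² + (Z - Z)*Z) + Z) = -6*((Z² + 0*Z) + Z) = -6*((Z² + 0) + Z) = -6*(Z² + Z) = -6*(Z + Z²) = -6*Z - 6*Z²)
457/j(-25) = 457/((-6*(-25)*(1 - 25))) = 457/((-6*(-25)*(-24))) = 457/(-3600) = 457*(-1/3600) = -457/3600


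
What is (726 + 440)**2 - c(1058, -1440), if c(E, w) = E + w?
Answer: 1359938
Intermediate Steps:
(726 + 440)**2 - c(1058, -1440) = (726 + 440)**2 - (1058 - 1440) = 1166**2 - 1*(-382) = 1359556 + 382 = 1359938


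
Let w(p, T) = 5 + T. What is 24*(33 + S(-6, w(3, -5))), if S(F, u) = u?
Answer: 792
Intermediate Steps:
24*(33 + S(-6, w(3, -5))) = 24*(33 + (5 - 5)) = 24*(33 + 0) = 24*33 = 792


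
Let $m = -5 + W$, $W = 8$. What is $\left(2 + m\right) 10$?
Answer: $50$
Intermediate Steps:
$m = 3$ ($m = -5 + 8 = 3$)
$\left(2 + m\right) 10 = \left(2 + 3\right) 10 = 5 \cdot 10 = 50$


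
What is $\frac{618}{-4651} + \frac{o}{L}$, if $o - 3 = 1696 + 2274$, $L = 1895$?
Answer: $\frac{17307313}{8813645} \approx 1.9637$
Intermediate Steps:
$o = 3973$ ($o = 3 + \left(1696 + 2274\right) = 3 + 3970 = 3973$)
$\frac{618}{-4651} + \frac{o}{L} = \frac{618}{-4651} + \frac{3973}{1895} = 618 \left(- \frac{1}{4651}\right) + 3973 \cdot \frac{1}{1895} = - \frac{618}{4651} + \frac{3973}{1895} = \frac{17307313}{8813645}$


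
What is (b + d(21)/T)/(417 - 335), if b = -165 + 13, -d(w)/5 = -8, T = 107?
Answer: -8112/4387 ≈ -1.8491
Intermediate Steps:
d(w) = 40 (d(w) = -5*(-8) = 40)
b = -152
(b + d(21)/T)/(417 - 335) = (-152 + 40/107)/(417 - 335) = (-152 + 40*(1/107))/82 = (-152 + 40/107)*(1/82) = -16224/107*1/82 = -8112/4387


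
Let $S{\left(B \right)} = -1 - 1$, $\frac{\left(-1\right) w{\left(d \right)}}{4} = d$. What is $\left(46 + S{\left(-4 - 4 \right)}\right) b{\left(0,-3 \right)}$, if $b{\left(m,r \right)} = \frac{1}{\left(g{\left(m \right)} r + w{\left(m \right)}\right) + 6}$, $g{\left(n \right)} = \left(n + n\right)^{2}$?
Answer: $\frac{22}{3} \approx 7.3333$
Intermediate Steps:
$w{\left(d \right)} = - 4 d$
$g{\left(n \right)} = 4 n^{2}$ ($g{\left(n \right)} = \left(2 n\right)^{2} = 4 n^{2}$)
$S{\left(B \right)} = -2$ ($S{\left(B \right)} = -1 - 1 = -2$)
$b{\left(m,r \right)} = \frac{1}{6 - 4 m + 4 r m^{2}}$ ($b{\left(m,r \right)} = \frac{1}{\left(4 m^{2} r - 4 m\right) + 6} = \frac{1}{\left(4 r m^{2} - 4 m\right) + 6} = \frac{1}{\left(- 4 m + 4 r m^{2}\right) + 6} = \frac{1}{6 - 4 m + 4 r m^{2}}$)
$\left(46 + S{\left(-4 - 4 \right)}\right) b{\left(0,-3 \right)} = \left(46 - 2\right) \frac{1}{2 \left(3 - 0 + 2 \left(-3\right) 0^{2}\right)} = 44 \frac{1}{2 \left(3 + 0 + 2 \left(-3\right) 0\right)} = 44 \frac{1}{2 \left(3 + 0 + 0\right)} = 44 \frac{1}{2 \cdot 3} = 44 \cdot \frac{1}{2} \cdot \frac{1}{3} = 44 \cdot \frac{1}{6} = \frac{22}{3}$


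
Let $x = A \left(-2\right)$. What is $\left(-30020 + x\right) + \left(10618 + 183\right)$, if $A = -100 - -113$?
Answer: $-19245$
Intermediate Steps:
$A = 13$ ($A = -100 + 113 = 13$)
$x = -26$ ($x = 13 \left(-2\right) = -26$)
$\left(-30020 + x\right) + \left(10618 + 183\right) = \left(-30020 - 26\right) + \left(10618 + 183\right) = -30046 + 10801 = -19245$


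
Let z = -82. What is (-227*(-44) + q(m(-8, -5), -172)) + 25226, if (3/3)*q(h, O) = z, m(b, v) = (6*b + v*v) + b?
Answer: 35132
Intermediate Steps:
m(b, v) = v² + 7*b (m(b, v) = (6*b + v²) + b = (v² + 6*b) + b = v² + 7*b)
q(h, O) = -82
(-227*(-44) + q(m(-8, -5), -172)) + 25226 = (-227*(-44) - 82) + 25226 = (9988 - 82) + 25226 = 9906 + 25226 = 35132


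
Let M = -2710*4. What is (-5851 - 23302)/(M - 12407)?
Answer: 29153/23247 ≈ 1.2541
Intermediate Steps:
M = -10840
(-5851 - 23302)/(M - 12407) = (-5851 - 23302)/(-10840 - 12407) = -29153/(-23247) = -29153*(-1/23247) = 29153/23247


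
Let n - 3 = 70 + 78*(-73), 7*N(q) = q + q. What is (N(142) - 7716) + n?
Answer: -93075/7 ≈ -13296.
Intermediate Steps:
N(q) = 2*q/7 (N(q) = (q + q)/7 = (2*q)/7 = 2*q/7)
n = -5621 (n = 3 + (70 + 78*(-73)) = 3 + (70 - 5694) = 3 - 5624 = -5621)
(N(142) - 7716) + n = ((2/7)*142 - 7716) - 5621 = (284/7 - 7716) - 5621 = -53728/7 - 5621 = -93075/7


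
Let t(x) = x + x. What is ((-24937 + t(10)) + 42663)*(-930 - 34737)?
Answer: -632946582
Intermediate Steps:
t(x) = 2*x
((-24937 + t(10)) + 42663)*(-930 - 34737) = ((-24937 + 2*10) + 42663)*(-930 - 34737) = ((-24937 + 20) + 42663)*(-35667) = (-24917 + 42663)*(-35667) = 17746*(-35667) = -632946582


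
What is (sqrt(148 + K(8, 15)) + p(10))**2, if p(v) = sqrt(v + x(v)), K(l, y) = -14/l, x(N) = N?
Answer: 665/4 + 30*sqrt(13) ≈ 274.42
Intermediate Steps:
p(v) = sqrt(2)*sqrt(v) (p(v) = sqrt(v + v) = sqrt(2*v) = sqrt(2)*sqrt(v))
(sqrt(148 + K(8, 15)) + p(10))**2 = (sqrt(148 - 14/8) + sqrt(2)*sqrt(10))**2 = (sqrt(148 - 14*1/8) + 2*sqrt(5))**2 = (sqrt(148 - 7/4) + 2*sqrt(5))**2 = (sqrt(585/4) + 2*sqrt(5))**2 = (3*sqrt(65)/2 + 2*sqrt(5))**2 = (2*sqrt(5) + 3*sqrt(65)/2)**2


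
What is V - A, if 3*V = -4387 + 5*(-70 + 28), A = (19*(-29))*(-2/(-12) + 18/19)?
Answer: -1837/2 ≈ -918.50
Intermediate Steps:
A = -3683/6 (A = -551*(-2*(-1/12) + 18*(1/19)) = -551*(⅙ + 18/19) = -551*127/114 = -3683/6 ≈ -613.83)
V = -4597/3 (V = (-4387 + 5*(-70 + 28))/3 = (-4387 + 5*(-42))/3 = (-4387 - 210)/3 = (⅓)*(-4597) = -4597/3 ≈ -1532.3)
V - A = -4597/3 - 1*(-3683/6) = -4597/3 + 3683/6 = -1837/2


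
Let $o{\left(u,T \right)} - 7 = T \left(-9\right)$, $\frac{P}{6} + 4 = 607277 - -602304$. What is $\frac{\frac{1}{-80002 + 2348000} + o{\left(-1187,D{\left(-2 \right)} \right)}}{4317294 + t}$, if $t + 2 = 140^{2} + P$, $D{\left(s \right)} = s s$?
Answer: $- \frac{65771941}{26295971683292} \approx -2.5012 \cdot 10^{-6}$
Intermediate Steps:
$D{\left(s \right)} = s^{2}$
$P = 7257462$ ($P = -24 + 6 \left(607277 - -602304\right) = -24 + 6 \left(607277 + 602304\right) = -24 + 6 \cdot 1209581 = -24 + 7257486 = 7257462$)
$o{\left(u,T \right)} = 7 - 9 T$ ($o{\left(u,T \right)} = 7 + T \left(-9\right) = 7 - 9 T$)
$t = 7277060$ ($t = -2 + \left(140^{2} + 7257462\right) = -2 + \left(19600 + 7257462\right) = -2 + 7277062 = 7277060$)
$\frac{\frac{1}{-80002 + 2348000} + o{\left(-1187,D{\left(-2 \right)} \right)}}{4317294 + t} = \frac{\frac{1}{-80002 + 2348000} + \left(7 - 9 \left(-2\right)^{2}\right)}{4317294 + 7277060} = \frac{\frac{1}{2267998} + \left(7 - 36\right)}{11594354} = \left(\frac{1}{2267998} + \left(7 - 36\right)\right) \frac{1}{11594354} = \left(\frac{1}{2267998} - 29\right) \frac{1}{11594354} = \left(- \frac{65771941}{2267998}\right) \frac{1}{11594354} = - \frac{65771941}{26295971683292}$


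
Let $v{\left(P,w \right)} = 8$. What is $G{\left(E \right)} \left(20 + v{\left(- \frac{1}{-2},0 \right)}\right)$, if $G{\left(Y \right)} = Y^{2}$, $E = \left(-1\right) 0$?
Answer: $0$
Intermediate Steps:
$E = 0$
$G{\left(E \right)} \left(20 + v{\left(- \frac{1}{-2},0 \right)}\right) = 0^{2} \left(20 + 8\right) = 0 \cdot 28 = 0$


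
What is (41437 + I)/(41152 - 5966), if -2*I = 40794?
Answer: 10520/17593 ≈ 0.59797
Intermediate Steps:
I = -20397 (I = -½*40794 = -20397)
(41437 + I)/(41152 - 5966) = (41437 - 20397)/(41152 - 5966) = 21040/35186 = 21040*(1/35186) = 10520/17593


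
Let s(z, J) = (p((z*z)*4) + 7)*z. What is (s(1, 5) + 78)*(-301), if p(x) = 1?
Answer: -25886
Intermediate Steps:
s(z, J) = 8*z (s(z, J) = (1 + 7)*z = 8*z)
(s(1, 5) + 78)*(-301) = (8*1 + 78)*(-301) = (8 + 78)*(-301) = 86*(-301) = -25886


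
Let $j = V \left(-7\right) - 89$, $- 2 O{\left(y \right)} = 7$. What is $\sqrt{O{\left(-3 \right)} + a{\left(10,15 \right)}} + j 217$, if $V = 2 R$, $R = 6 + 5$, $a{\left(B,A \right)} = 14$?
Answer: $-52731 + \frac{\sqrt{42}}{2} \approx -52728.0$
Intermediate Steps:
$R = 11$
$O{\left(y \right)} = - \frac{7}{2}$ ($O{\left(y \right)} = \left(- \frac{1}{2}\right) 7 = - \frac{7}{2}$)
$V = 22$ ($V = 2 \cdot 11 = 22$)
$j = -243$ ($j = 22 \left(-7\right) - 89 = -154 - 89 = -243$)
$\sqrt{O{\left(-3 \right)} + a{\left(10,15 \right)}} + j 217 = \sqrt{- \frac{7}{2} + 14} - 52731 = \sqrt{\frac{21}{2}} - 52731 = \frac{\sqrt{42}}{2} - 52731 = -52731 + \frac{\sqrt{42}}{2}$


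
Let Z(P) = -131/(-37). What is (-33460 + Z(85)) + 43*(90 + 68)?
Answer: -986511/37 ≈ -26662.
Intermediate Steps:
Z(P) = 131/37 (Z(P) = -131*(-1/37) = 131/37)
(-33460 + Z(85)) + 43*(90 + 68) = (-33460 + 131/37) + 43*(90 + 68) = -1237889/37 + 43*158 = -1237889/37 + 6794 = -986511/37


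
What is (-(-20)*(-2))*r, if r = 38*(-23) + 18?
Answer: 34240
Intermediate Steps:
r = -856 (r = -874 + 18 = -856)
(-(-20)*(-2))*r = -(-20)*(-2)*(-856) = -5*8*(-856) = -40*(-856) = 34240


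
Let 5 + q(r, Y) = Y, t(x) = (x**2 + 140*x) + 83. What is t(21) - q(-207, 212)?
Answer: 3257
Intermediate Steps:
t(x) = 83 + x**2 + 140*x
q(r, Y) = -5 + Y
t(21) - q(-207, 212) = (83 + 21**2 + 140*21) - (-5 + 212) = (83 + 441 + 2940) - 1*207 = 3464 - 207 = 3257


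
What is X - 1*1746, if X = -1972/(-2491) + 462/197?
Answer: -855270016/490727 ≈ -1742.9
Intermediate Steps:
X = 1539326/490727 (X = -1972*(-1/2491) + 462*(1/197) = 1972/2491 + 462/197 = 1539326/490727 ≈ 3.1368)
X - 1*1746 = 1539326/490727 - 1*1746 = 1539326/490727 - 1746 = -855270016/490727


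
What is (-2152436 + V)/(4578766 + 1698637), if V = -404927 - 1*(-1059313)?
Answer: -1498050/6277403 ≈ -0.23864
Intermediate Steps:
V = 654386 (V = -404927 + 1059313 = 654386)
(-2152436 + V)/(4578766 + 1698637) = (-2152436 + 654386)/(4578766 + 1698637) = -1498050/6277403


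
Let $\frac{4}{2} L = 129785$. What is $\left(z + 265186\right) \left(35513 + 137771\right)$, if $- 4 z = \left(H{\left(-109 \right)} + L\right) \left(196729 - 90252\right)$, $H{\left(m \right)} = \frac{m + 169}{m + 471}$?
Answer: $- \frac{108340737576835677}{362} \approx -2.9928 \cdot 10^{14}$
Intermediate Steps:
$L = \frac{129785}{2}$ ($L = \frac{1}{2} \cdot 129785 = \frac{129785}{2} \approx 64893.0$)
$H{\left(m \right)} = \frac{169 + m}{471 + m}$
$z = - \frac{2501266646165}{1448}$ ($z = - \frac{\left(\frac{169 - 109}{471 - 109} + \frac{129785}{2}\right) \left(196729 - 90252\right)}{4} = - \frac{\left(\frac{1}{362} \cdot 60 + \frac{129785}{2}\right) 106477}{4} = - \frac{\left(\frac{30}{181} + \frac{129785}{2}\right) 106477}{4} = - \frac{\frac{23491145}{362} \cdot 106477}{4} = \left(- \frac{1}{4}\right) \frac{2501266646165}{362} = - \frac{2501266646165}{1448} \approx -1.7274 \cdot 10^{9}$)
$\left(z + 265186\right) \left(35513 + 137771\right) = \left(- \frac{2501266646165}{1448} + 265186\right) \left(35513 + 137771\right) = \left(- \frac{2500882656837}{1448}\right) 173284 = - \frac{108340737576835677}{362}$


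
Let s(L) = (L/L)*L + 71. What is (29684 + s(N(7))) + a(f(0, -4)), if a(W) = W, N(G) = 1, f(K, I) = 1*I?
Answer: 29752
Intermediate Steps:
f(K, I) = I
s(L) = 71 + L (s(L) = 1*L + 71 = L + 71 = 71 + L)
(29684 + s(N(7))) + a(f(0, -4)) = (29684 + (71 + 1)) - 4 = (29684 + 72) - 4 = 29756 - 4 = 29752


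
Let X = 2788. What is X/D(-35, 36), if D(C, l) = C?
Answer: -2788/35 ≈ -79.657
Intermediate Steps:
X/D(-35, 36) = 2788/(-35) = 2788*(-1/35) = -2788/35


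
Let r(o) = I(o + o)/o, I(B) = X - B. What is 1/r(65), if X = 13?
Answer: -5/9 ≈ -0.55556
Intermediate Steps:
I(B) = 13 - B
r(o) = (13 - 2*o)/o (r(o) = (13 - (o + o))/o = (13 - 2*o)/o)
1/r(65) = 1/(-2 + 13/65) = 1/(-2 + 13*(1/65)) = 1/(-2 + 1/5) = 1/(-9/5) = -5/9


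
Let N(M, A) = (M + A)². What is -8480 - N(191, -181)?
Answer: -8580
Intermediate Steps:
N(M, A) = (A + M)²
-8480 - N(191, -181) = -8480 - (-181 + 191)² = -8480 - 1*10² = -8480 - 1*100 = -8480 - 100 = -8580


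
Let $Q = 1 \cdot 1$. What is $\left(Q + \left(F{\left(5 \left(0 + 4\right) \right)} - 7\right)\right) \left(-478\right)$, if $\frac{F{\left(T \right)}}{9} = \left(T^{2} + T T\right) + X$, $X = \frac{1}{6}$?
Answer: $-3439449$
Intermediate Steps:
$Q = 1$
$X = \frac{1}{6} \approx 0.16667$
$F{\left(T \right)} = \frac{3}{2} + 18 T^{2}$ ($F{\left(T \right)} = 9 \left(\left(T^{2} + T T\right) + \frac{1}{6}\right) = 9 \left(\left(T^{2} + T^{2}\right) + \frac{1}{6}\right) = 9 \left(2 T^{2} + \frac{1}{6}\right) = 9 \left(\frac{1}{6} + 2 T^{2}\right) = \frac{3}{2} + 18 T^{2}$)
$\left(Q + \left(F{\left(5 \left(0 + 4\right) \right)} - 7\right)\right) \left(-478\right) = \left(1 - \left(\frac{11}{2} - 18 \cdot 25 \left(0 + 4\right)^{2}\right)\right) \left(-478\right) = \left(1 + \left(\left(\frac{3}{2} + 18 \left(5 \cdot 4\right)^{2}\right) - 7\right)\right) \left(-478\right) = \left(1 + \left(\left(\frac{3}{2} + 18 \cdot 20^{2}\right) - 7\right)\right) \left(-478\right) = \left(1 + \left(\left(\frac{3}{2} + 18 \cdot 400\right) - 7\right)\right) \left(-478\right) = \left(1 + \left(\left(\frac{3}{2} + 7200\right) - 7\right)\right) \left(-478\right) = \left(1 + \left(\frac{14403}{2} - 7\right)\right) \left(-478\right) = \left(1 + \frac{14389}{2}\right) \left(-478\right) = \frac{14391}{2} \left(-478\right) = -3439449$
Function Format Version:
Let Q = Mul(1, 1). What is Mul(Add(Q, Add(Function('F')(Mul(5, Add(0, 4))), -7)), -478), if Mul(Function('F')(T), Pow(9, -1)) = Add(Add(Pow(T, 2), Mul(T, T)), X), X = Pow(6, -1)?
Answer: -3439449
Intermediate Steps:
Q = 1
X = Rational(1, 6) ≈ 0.16667
Function('F')(T) = Add(Rational(3, 2), Mul(18, Pow(T, 2))) (Function('F')(T) = Mul(9, Add(Add(Pow(T, 2), Mul(T, T)), Rational(1, 6))) = Mul(9, Add(Add(Pow(T, 2), Pow(T, 2)), Rational(1, 6))) = Mul(9, Add(Mul(2, Pow(T, 2)), Rational(1, 6))) = Mul(9, Add(Rational(1, 6), Mul(2, Pow(T, 2)))) = Add(Rational(3, 2), Mul(18, Pow(T, 2))))
Mul(Add(Q, Add(Function('F')(Mul(5, Add(0, 4))), -7)), -478) = Mul(Add(1, Add(Add(Rational(3, 2), Mul(18, Pow(Mul(5, Add(0, 4)), 2))), -7)), -478) = Mul(Add(1, Add(Add(Rational(3, 2), Mul(18, Pow(Mul(5, 4), 2))), -7)), -478) = Mul(Add(1, Add(Add(Rational(3, 2), Mul(18, Pow(20, 2))), -7)), -478) = Mul(Add(1, Add(Add(Rational(3, 2), Mul(18, 400)), -7)), -478) = Mul(Add(1, Add(Add(Rational(3, 2), 7200), -7)), -478) = Mul(Add(1, Add(Rational(14403, 2), -7)), -478) = Mul(Add(1, Rational(14389, 2)), -478) = Mul(Rational(14391, 2), -478) = -3439449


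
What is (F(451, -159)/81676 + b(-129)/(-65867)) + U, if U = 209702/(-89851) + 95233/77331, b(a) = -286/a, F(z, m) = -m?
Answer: -1768835293269615739397/1607338475258847045036 ≈ -1.1005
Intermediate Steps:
U = -7659685079/6948267681 (U = 209702*(-1/89851) + 95233*(1/77331) = -209702/89851 + 95233/77331 = -7659685079/6948267681 ≈ -1.1024)
(F(451, -159)/81676 + b(-129)/(-65867)) + U = (-1*(-159)/81676 - 286/(-129)/(-65867)) - 7659685079/6948267681 = (159*(1/81676) - 286*(-1/129)*(-1/65867)) - 7659685079/6948267681 = (159/81676 + (286/129)*(-1/65867)) - 7659685079/6948267681 = (159/81676 - 286/8496843) - 7659685079/6948267681 = 1327638701/693988148868 - 7659685079/6948267681 = -1768835293269615739397/1607338475258847045036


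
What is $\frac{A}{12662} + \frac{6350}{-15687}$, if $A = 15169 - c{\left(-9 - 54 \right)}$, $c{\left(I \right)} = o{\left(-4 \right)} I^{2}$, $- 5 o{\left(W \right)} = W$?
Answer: $\frac{41439631}{76395690} \approx 0.54243$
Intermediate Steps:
$o{\left(W \right)} = - \frac{W}{5}$
$c{\left(I \right)} = \frac{4 I^{2}}{5}$ ($c{\left(I \right)} = \left(- \frac{1}{5}\right) \left(-4\right) I^{2} = \frac{4 I^{2}}{5}$)
$A = \frac{59969}{5}$ ($A = 15169 - \frac{4 \left(-9 - 54\right)^{2}}{5} = 15169 - \frac{4 \left(-63\right)^{2}}{5} = 15169 - \frac{4}{5} \cdot 3969 = 15169 - \frac{15876}{5} = \frac{59969}{5} \approx 11994.0$)
$\frac{A}{12662} + \frac{6350}{-15687} = \frac{59969}{5 \cdot 12662} + \frac{6350}{-15687} = \frac{59969}{5} \cdot \frac{1}{12662} + 6350 \left(- \frac{1}{15687}\right) = \frac{4613}{4870} - \frac{6350}{15687} = \frac{41439631}{76395690}$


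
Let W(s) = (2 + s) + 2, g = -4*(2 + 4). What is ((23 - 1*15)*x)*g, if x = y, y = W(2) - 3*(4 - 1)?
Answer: 576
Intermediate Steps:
g = -24 (g = -4*6 = -24)
W(s) = 4 + s
y = -3 (y = (4 + 2) - 3*(4 - 1) = 6 - 3*3 = 6 - 9 = -3)
x = -3
((23 - 1*15)*x)*g = ((23 - 1*15)*(-3))*(-24) = ((23 - 15)*(-3))*(-24) = (8*(-3))*(-24) = -24*(-24) = 576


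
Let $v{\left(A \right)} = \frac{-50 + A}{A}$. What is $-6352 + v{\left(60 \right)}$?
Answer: $- \frac{38111}{6} \approx -6351.8$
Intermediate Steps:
$v{\left(A \right)} = \frac{-50 + A}{A}$
$-6352 + v{\left(60 \right)} = -6352 + \frac{-50 + 60}{60} = -6352 + \frac{1}{60} \cdot 10 = -6352 + \frac{1}{6} = - \frac{38111}{6}$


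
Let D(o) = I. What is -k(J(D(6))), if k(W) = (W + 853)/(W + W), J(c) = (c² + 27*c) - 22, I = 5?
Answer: -991/276 ≈ -3.5906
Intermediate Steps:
D(o) = 5
J(c) = -22 + c² + 27*c
k(W) = (853 + W)/(2*W) (k(W) = (853 + W)/((2*W)) = (853 + W)*(1/(2*W)) = (853 + W)/(2*W))
-k(J(D(6))) = -(853 + (-22 + 5² + 27*5))/(2*(-22 + 5² + 27*5)) = -(853 + (-22 + 25 + 135))/(2*(-22 + 25 + 135)) = -(853 + 138)/(2*138) = -991/(2*138) = -1*991/276 = -991/276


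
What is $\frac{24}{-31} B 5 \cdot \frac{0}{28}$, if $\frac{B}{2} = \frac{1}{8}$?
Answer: $0$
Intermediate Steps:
$B = \frac{1}{4}$ ($B = \frac{2}{8} = 2 \cdot \frac{1}{8} = \frac{1}{4} \approx 0.25$)
$\frac{24}{-31} B 5 \cdot \frac{0}{28} = \frac{24}{-31} \cdot \frac{1}{4} \cdot 5 \cdot \frac{0}{28} = 24 \left(- \frac{1}{31}\right) \frac{5}{4} \cdot 0 \cdot \frac{1}{28} = \left(- \frac{24}{31}\right) \frac{5}{4} \cdot 0 = \left(- \frac{30}{31}\right) 0 = 0$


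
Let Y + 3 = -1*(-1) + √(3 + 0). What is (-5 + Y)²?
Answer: (7 - √3)² ≈ 27.751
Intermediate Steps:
Y = -2 + √3 (Y = -3 + (-1*(-1) + √(3 + 0)) = -3 + (1 + √3) = -2 + √3 ≈ -0.26795)
(-5 + Y)² = (-5 + (-2 + √3))² = (-7 + √3)²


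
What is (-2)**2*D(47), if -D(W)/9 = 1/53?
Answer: -36/53 ≈ -0.67924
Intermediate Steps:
D(W) = -9/53
(-2)**2*D(47) = (-2)**2*(-9/53) = 4*(-9/53) = -36/53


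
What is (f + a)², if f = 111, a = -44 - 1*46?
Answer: 441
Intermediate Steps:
a = -90 (a = -44 - 46 = -90)
(f + a)² = (111 - 90)² = 21² = 441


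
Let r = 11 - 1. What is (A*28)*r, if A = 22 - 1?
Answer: 5880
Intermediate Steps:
A = 21
r = 10
(A*28)*r = (21*28)*10 = 588*10 = 5880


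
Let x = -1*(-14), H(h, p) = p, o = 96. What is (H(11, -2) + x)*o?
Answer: 1152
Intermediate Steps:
x = 14
(H(11, -2) + x)*o = (-2 + 14)*96 = 12*96 = 1152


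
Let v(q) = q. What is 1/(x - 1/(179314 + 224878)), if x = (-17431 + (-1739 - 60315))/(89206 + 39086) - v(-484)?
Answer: 4321216672/2088791591797 ≈ 0.0020688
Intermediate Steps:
x = 20671281/42764 (x = (-17431 + (-1739 - 60315))/(89206 + 39086) - 1*(-484) = (-17431 - 62054)/128292 + 484 = -79485*1/128292 + 484 = -26495/42764 + 484 = 20671281/42764 ≈ 483.38)
1/(x - 1/(179314 + 224878)) = 1/(20671281/42764 - 1/(179314 + 224878)) = 1/(20671281/42764 - 1/404192) = 1/(2088791591797/4321216672) = 4321216672/2088791591797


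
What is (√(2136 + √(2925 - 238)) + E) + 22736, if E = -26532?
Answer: -3796 + √(2136 + √2687) ≈ -3749.2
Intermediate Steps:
(√(2136 + √(2925 - 238)) + E) + 22736 = (√(2136 + √(2925 - 238)) - 26532) + 22736 = (√(2136 + √2687) - 26532) + 22736 = (-26532 + √(2136 + √2687)) + 22736 = -3796 + √(2136 + √2687)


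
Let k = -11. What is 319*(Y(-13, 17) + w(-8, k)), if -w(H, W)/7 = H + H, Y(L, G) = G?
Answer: 41151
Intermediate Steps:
w(H, W) = -14*H (w(H, W) = -7*(H + H) = -14*H)
319*(Y(-13, 17) + w(-8, k)) = 319*(17 - 14*(-8)) = 319*(17 + 112) = 319*129 = 41151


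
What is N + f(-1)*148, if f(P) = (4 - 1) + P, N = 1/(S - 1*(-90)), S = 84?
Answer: 51505/174 ≈ 296.01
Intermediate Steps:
N = 1/174 (N = 1/(84 - 1*(-90)) = 1/(84 + 90) = 1/174 ≈ 0.0057471)
f(P) = 3 + P
N + f(-1)*148 = 1/174 + (3 - 1)*148 = 1/174 + 2*148 = 1/174 + 296 = 51505/174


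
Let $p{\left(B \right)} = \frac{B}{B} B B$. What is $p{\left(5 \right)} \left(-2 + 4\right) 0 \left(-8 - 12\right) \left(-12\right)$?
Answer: $0$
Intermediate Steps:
$p{\left(B \right)} = B^{2}$ ($p{\left(B \right)} = 1 B B = B B = B^{2}$)
$p{\left(5 \right)} \left(-2 + 4\right) 0 \left(-8 - 12\right) \left(-12\right) = 5^{2} \left(-2 + 4\right) 0 \left(-8 - 12\right) \left(-12\right) = 25 \cdot 2 \cdot 0 \left(\left(-20\right) \left(-12\right)\right) = 25 \cdot 0 \cdot 240 = 0 \cdot 240 = 0$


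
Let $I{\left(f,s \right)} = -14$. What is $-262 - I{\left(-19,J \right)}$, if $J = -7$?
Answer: $-248$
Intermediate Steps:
$-262 - I{\left(-19,J \right)} = -262 - -14 = -262 + 14 = -248$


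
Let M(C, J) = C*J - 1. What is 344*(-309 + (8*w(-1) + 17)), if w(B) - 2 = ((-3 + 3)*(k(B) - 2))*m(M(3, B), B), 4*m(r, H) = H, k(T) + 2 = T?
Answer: -94944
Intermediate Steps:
M(C, J) = -1 + C*J
k(T) = -2 + T
m(r, H) = H/4
w(B) = 2 (w(B) = 2 + ((-3 + 3)*((-2 + B) - 2))*(B/4) = 2 + (0*(-4 + B))*(B/4) = 2 + 0*(B/4) = 2 + 0 = 2)
344*(-309 + (8*w(-1) + 17)) = 344*(-309 + (8*2 + 17)) = 344*(-309 + (16 + 17)) = 344*(-309 + 33) = 344*(-276) = -94944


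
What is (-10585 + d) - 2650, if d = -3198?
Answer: -16433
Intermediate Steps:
(-10585 + d) - 2650 = (-10585 - 3198) - 2650 = -13783 - 2650 = -16433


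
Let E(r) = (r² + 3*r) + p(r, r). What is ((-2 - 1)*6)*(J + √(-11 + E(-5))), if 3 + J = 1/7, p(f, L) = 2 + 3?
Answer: 108/7 ≈ 15.429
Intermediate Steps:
p(f, L) = 5
E(r) = 5 + r² + 3*r (E(r) = (r² + 3*r) + 5 = 5 + r² + 3*r)
J = -20/7 (J = -3 + 1/7 = -3 + ⅐ = -20/7 ≈ -2.8571)
((-2 - 1)*6)*(J + √(-11 + E(-5))) = ((-2 - 1)*6)*(-20/7 + √(-11 + (5 + (-5)² + 3*(-5)))) = (-3*6)*(-20/7 + √(-11 + (5 + 25 - 15))) = -18*(-20/7 + √(-11 + 15)) = -18*(-20/7 + √4) = -18*(-20/7 + 2) = -18*(-6/7) = 108/7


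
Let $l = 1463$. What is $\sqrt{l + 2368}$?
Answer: $\sqrt{3831} \approx 61.895$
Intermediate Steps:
$\sqrt{l + 2368} = \sqrt{1463 + 2368} = \sqrt{3831}$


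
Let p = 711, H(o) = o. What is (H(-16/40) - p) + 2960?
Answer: 11243/5 ≈ 2248.6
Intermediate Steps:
(H(-16/40) - p) + 2960 = (-16/40 - 1*711) + 2960 = (-16*1/40 - 711) + 2960 = (-2/5 - 711) + 2960 = -3557/5 + 2960 = 11243/5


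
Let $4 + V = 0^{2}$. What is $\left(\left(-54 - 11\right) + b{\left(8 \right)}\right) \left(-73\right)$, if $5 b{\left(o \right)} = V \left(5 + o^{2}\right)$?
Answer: $\frac{43873}{5} \approx 8774.6$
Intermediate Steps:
$V = -4$ ($V = -4 + 0^{2} = -4 + 0 = -4$)
$b{\left(o \right)} = -4 - \frac{4 o^{2}}{5}$ ($b{\left(o \right)} = \frac{\left(-4\right) \left(5 + o^{2}\right)}{5} = \frac{-20 - 4 o^{2}}{5} = -4 - \frac{4 o^{2}}{5}$)
$\left(\left(-54 - 11\right) + b{\left(8 \right)}\right) \left(-73\right) = \left(\left(-54 - 11\right) - \left(4 + \frac{4 \cdot 8^{2}}{5}\right)\right) \left(-73\right) = \left(\left(-54 - 11\right) - \frac{276}{5}\right) \left(-73\right) = \left(-65 - \frac{276}{5}\right) \left(-73\right) = \left(- \frac{601}{5}\right) \left(-73\right) = \frac{43873}{5}$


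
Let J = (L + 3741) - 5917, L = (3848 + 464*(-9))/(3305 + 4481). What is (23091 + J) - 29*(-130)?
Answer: 96098541/3893 ≈ 24685.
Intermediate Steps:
L = -164/3893 (L = (3848 - 4176)/7786 = -328*1/7786 = -164/3893 ≈ -0.042127)
J = -8471332/3893 (J = (-164/3893 + 3741) - 5917 = 14563549/3893 - 5917 = -8471332/3893 ≈ -2176.0)
(23091 + J) - 29*(-130) = (23091 - 8471332/3893) - 29*(-130) = 81421931/3893 + 3770 = 96098541/3893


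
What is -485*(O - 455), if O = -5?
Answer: 223100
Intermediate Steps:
-485*(O - 455) = -485*(-5 - 455) = -485*(-460) = 223100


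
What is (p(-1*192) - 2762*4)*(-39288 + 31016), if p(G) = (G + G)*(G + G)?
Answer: -1128366976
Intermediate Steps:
p(G) = 4*G² (p(G) = (2*G)*(2*G) = 4*G²)
(p(-1*192) - 2762*4)*(-39288 + 31016) = (4*(-1*192)² - 2762*4)*(-39288 + 31016) = (4*(-192)² - 11048)*(-8272) = (4*36864 - 11048)*(-8272) = (147456 - 11048)*(-8272) = 136408*(-8272) = -1128366976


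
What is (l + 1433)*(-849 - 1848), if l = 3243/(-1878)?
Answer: -2416449969/626 ≈ -3.8601e+6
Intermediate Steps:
l = -1081/626 (l = 3243*(-1/1878) = -1081/626 ≈ -1.7268)
(l + 1433)*(-849 - 1848) = (-1081/626 + 1433)*(-849 - 1848) = (895977/626)*(-2697) = -2416449969/626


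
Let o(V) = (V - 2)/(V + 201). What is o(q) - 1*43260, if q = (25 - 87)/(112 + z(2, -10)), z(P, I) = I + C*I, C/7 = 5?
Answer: -4974901/115 ≈ -43260.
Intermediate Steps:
C = 35 (C = 7*5 = 35)
z(P, I) = 36*I (z(P, I) = I + 35*I = 36*I)
q = ¼ (q = (25 - 87)/(112 + 36*(-10)) = -62/(112 - 360) = -62/(-248) = -62*(-1/248) = ¼ ≈ 0.25000)
o(V) = (-2 + V)/(201 + V)
o(q) - 1*43260 = (-2 + ¼)/(201 + ¼) - 1*43260 = -7/4/(805/4) - 43260 = (4/805)*(-7/4) - 43260 = -1/115 - 43260 = -4974901/115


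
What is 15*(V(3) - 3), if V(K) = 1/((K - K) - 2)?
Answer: -105/2 ≈ -52.500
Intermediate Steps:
V(K) = -1/2 (V(K) = 1/(0 - 2) = 1/(-2) = -1/2)
15*(V(3) - 3) = 15*(-1/2 - 3) = 15*(-7/2) = -105/2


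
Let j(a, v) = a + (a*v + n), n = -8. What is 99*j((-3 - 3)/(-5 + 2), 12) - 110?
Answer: 1672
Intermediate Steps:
j(a, v) = -8 + a + a*v (j(a, v) = a + (a*v - 8) = a + (-8 + a*v) = -8 + a + a*v)
99*j((-3 - 3)/(-5 + 2), 12) - 110 = 99*(-8 + (-3 - 3)/(-5 + 2) + ((-3 - 3)/(-5 + 2))*12) - 110 = 99*(-8 - 6/(-3) - 6/(-3)*12) - 110 = 99*(-8 - 6*(-1/3) - 6*(-1/3)*12) - 110 = 99*(-8 + 2 + 2*12) - 110 = 99*(-8 + 2 + 24) - 110 = 99*18 - 110 = 1782 - 110 = 1672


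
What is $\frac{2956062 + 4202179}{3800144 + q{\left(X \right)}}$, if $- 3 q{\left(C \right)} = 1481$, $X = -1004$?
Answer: $\frac{21474723}{11398951} \approx 1.8839$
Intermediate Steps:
$q{\left(C \right)} = - \frac{1481}{3}$ ($q{\left(C \right)} = \left(- \frac{1}{3}\right) 1481 = - \frac{1481}{3}$)
$\frac{2956062 + 4202179}{3800144 + q{\left(X \right)}} = \frac{2956062 + 4202179}{3800144 - \frac{1481}{3}} = \frac{7158241}{\frac{11398951}{3}} = 7158241 \cdot \frac{3}{11398951} = \frac{21474723}{11398951}$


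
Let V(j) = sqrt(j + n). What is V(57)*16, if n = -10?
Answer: 16*sqrt(47) ≈ 109.69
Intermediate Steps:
V(j) = sqrt(-10 + j) (V(j) = sqrt(j - 10) = sqrt(-10 + j))
V(57)*16 = sqrt(-10 + 57)*16 = sqrt(47)*16 = 16*sqrt(47)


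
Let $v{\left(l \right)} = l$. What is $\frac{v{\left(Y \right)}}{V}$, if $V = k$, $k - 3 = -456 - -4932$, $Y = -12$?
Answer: $- \frac{4}{1493} \approx -0.0026792$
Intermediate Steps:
$k = 4479$ ($k = 3 - -4476 = 3 + \left(-456 + 4932\right) = 3 + 4476 = 4479$)
$V = 4479$
$\frac{v{\left(Y \right)}}{V} = - \frac{12}{4479} = \left(-12\right) \frac{1}{4479} = - \frac{4}{1493}$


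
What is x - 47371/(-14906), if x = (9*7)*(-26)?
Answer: -24368657/14906 ≈ -1634.8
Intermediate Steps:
x = -1638 (x = 63*(-26) = -1638)
x - 47371/(-14906) = -1638 - 47371/(-14906) = -1638 - 47371*(-1/14906) = -1638 + 47371/14906 = -24368657/14906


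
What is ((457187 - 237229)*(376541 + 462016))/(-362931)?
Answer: -61482440202/120977 ≈ -5.0822e+5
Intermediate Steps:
((457187 - 237229)*(376541 + 462016))/(-362931) = (219958*838557)*(-1/362931) = 184447320606*(-1/362931) = -61482440202/120977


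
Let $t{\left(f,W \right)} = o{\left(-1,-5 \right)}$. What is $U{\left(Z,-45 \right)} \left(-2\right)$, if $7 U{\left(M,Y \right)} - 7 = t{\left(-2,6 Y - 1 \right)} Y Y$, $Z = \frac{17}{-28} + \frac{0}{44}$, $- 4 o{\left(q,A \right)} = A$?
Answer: $- \frac{10153}{14} \approx -725.21$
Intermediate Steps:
$o{\left(q,A \right)} = - \frac{A}{4}$
$t{\left(f,W \right)} = \frac{5}{4}$ ($t{\left(f,W \right)} = \left(- \frac{1}{4}\right) \left(-5\right) = \frac{5}{4}$)
$Z = - \frac{17}{28}$ ($Z = 17 \left(- \frac{1}{28}\right) + 0 \cdot \frac{1}{44} = - \frac{17}{28} + 0 = - \frac{17}{28} \approx -0.60714$)
$U{\left(M,Y \right)} = 1 + \frac{5 Y^{2}}{28}$ ($U{\left(M,Y \right)} = 1 + \frac{\frac{5 Y}{4} Y}{7} = 1 + \frac{\frac{5}{4} Y^{2}}{7} = 1 + \frac{5 Y^{2}}{28}$)
$U{\left(Z,-45 \right)} \left(-2\right) = \left(1 + \frac{5 \left(-45\right)^{2}}{28}\right) \left(-2\right) = \left(1 + \frac{5}{28} \cdot 2025\right) \left(-2\right) = \left(1 + \frac{10125}{28}\right) \left(-2\right) = \frac{10153}{28} \left(-2\right) = - \frac{10153}{14}$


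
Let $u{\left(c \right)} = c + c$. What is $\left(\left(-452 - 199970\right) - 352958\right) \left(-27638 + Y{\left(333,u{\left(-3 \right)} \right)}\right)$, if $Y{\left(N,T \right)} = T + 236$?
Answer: $15167039040$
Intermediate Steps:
$u{\left(c \right)} = 2 c$
$Y{\left(N,T \right)} = 236 + T$
$\left(\left(-452 - 199970\right) - 352958\right) \left(-27638 + Y{\left(333,u{\left(-3 \right)} \right)}\right) = \left(\left(-452 - 199970\right) - 352958\right) \left(-27638 + \left(236 + 2 \left(-3\right)\right)\right) = \left(\left(-452 - 199970\right) - 352958\right) \left(-27638 + \left(236 - 6\right)\right) = \left(-200422 - 352958\right) \left(-27638 + 230\right) = \left(-553380\right) \left(-27408\right) = 15167039040$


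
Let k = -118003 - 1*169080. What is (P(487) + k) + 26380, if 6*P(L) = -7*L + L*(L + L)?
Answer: -1093289/6 ≈ -1.8221e+5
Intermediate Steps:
P(L) = -7*L/6 + L²/3 (P(L) = (-7*L + L*(L + L))/6 = (-7*L + L*(2*L))/6 = (-7*L + 2*L²)/6 = -7*L/6 + L²/3)
k = -287083 (k = -118003 - 169080 = -287083)
(P(487) + k) + 26380 = ((⅙)*487*(-7 + 2*487) - 287083) + 26380 = ((⅙)*487*(-7 + 974) - 287083) + 26380 = ((⅙)*487*967 - 287083) + 26380 = (470929/6 - 287083) + 26380 = -1251569/6 + 26380 = -1093289/6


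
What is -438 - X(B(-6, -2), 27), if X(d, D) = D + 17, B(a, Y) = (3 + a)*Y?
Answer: -482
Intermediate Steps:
B(a, Y) = Y*(3 + a)
X(d, D) = 17 + D
-438 - X(B(-6, -2), 27) = -438 - (17 + 27) = -438 - 1*44 = -438 - 44 = -482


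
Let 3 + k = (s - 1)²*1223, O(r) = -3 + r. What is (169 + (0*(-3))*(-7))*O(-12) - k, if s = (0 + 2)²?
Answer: -13539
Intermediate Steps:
s = 4 (s = 2² = 4)
k = 11004 (k = -3 + (4 - 1)²*1223 = -3 + 3²*1223 = -3 + 9*1223 = -3 + 11007 = 11004)
(169 + (0*(-3))*(-7))*O(-12) - k = (169 + (0*(-3))*(-7))*(-3 - 12) - 1*11004 = (169 + 0*(-7))*(-15) - 11004 = (169 + 0)*(-15) - 11004 = 169*(-15) - 11004 = -2535 - 11004 = -13539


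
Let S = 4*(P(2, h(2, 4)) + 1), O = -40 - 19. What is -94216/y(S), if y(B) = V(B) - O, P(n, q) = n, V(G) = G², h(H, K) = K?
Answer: -94216/203 ≈ -464.12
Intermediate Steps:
O = -59
S = 12 (S = 4*(2 + 1) = 4*3 = 12)
y(B) = 59 + B² (y(B) = B² - 1*(-59) = B² + 59 = 59 + B²)
-94216/y(S) = -94216/(59 + 12²) = -94216/(59 + 144) = -94216/203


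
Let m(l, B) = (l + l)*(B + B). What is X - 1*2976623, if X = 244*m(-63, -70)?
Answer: 1327537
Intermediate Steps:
m(l, B) = 4*B*l (m(l, B) = (2*l)*(2*B) = 4*B*l)
X = 4304160 (X = 244*(4*(-70)*(-63)) = 244*17640 = 4304160)
X - 1*2976623 = 4304160 - 1*2976623 = 4304160 - 2976623 = 1327537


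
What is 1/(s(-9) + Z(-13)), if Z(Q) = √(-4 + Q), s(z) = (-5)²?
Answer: 25/642 - I*√17/642 ≈ 0.038941 - 0.0064223*I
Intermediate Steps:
s(z) = 25
1/(s(-9) + Z(-13)) = 1/(25 + √(-4 - 13)) = 1/(25 + √(-17)) = 1/(25 + I*√17)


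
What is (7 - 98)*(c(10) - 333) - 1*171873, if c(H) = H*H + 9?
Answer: -151489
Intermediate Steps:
c(H) = 9 + H**2 (c(H) = H**2 + 9 = 9 + H**2)
(7 - 98)*(c(10) - 333) - 1*171873 = (7 - 98)*((9 + 10**2) - 333) - 1*171873 = -91*((9 + 100) - 333) - 171873 = -91*(109 - 333) - 171873 = -91*(-224) - 171873 = 20384 - 171873 = -151489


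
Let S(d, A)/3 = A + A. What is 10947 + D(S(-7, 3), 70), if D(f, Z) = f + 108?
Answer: 11073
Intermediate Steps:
S(d, A) = 6*A (S(d, A) = 3*(A + A) = 3*(2*A) = 6*A)
D(f, Z) = 108 + f
10947 + D(S(-7, 3), 70) = 10947 + (108 + 6*3) = 10947 + (108 + 18) = 10947 + 126 = 11073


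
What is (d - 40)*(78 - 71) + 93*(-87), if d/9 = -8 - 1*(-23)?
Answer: -7426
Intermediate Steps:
d = 135 (d = 9*(-8 - 1*(-23)) = 9*(-8 + 23) = 9*15 = 135)
(d - 40)*(78 - 71) + 93*(-87) = (135 - 40)*(78 - 71) + 93*(-87) = 95*7 - 8091 = 665 - 8091 = -7426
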